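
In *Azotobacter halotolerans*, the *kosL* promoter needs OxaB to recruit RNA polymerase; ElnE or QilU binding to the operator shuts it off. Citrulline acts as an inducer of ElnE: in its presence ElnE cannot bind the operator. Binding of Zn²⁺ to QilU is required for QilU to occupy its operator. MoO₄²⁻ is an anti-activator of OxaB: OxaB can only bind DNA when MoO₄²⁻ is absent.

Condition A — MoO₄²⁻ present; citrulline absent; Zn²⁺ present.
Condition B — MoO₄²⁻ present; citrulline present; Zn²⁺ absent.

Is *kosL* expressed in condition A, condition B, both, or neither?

neither

Condition A:
MoO₄²⁻ is present, so OxaB is inactive.
Citrulline is absent, so ElnE is active.
Zn²⁺ is present, so QilU is active.
With repressor ElnE bound, *kosL* is not transcribed.
→ *kosL* is OFF in A.
Condition B:
MoO₄²⁻ is present, so OxaB is inactive.
Citrulline is present, so ElnE is inactive.
Zn²⁺ is absent, so QilU is inactive.
Required activator OxaB is absent, so *kosL* is not transcribed.
→ *kosL* is OFF in B.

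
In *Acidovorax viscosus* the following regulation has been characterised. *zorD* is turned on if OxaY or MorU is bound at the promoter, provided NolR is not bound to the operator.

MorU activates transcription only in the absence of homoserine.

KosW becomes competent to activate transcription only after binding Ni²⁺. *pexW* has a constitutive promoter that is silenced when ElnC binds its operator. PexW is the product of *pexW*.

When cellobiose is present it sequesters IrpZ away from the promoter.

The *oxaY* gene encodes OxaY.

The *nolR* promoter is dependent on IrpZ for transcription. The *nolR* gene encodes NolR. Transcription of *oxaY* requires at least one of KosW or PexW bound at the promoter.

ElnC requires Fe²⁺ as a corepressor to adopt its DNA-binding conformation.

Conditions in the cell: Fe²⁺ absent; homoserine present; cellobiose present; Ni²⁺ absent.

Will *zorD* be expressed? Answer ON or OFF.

Ni²⁺ is absent, so KosW is inactive.
Fe²⁺ is absent, so ElnC is inactive.
With no repressor bound, *pexW* is transcribed.
So PexW is produced and active.
Activator PexW is present, so *oxaY* is transcribed.
So OxaY is produced and active.
Cellobiose is present, so IrpZ is inactive.
Required activator IrpZ is absent, so *nolR* is not transcribed.
So NolR is not produced.
Homoserine is present, so MorU is inactive.
Activator OxaY is present, so *zorD* is transcribed.

ON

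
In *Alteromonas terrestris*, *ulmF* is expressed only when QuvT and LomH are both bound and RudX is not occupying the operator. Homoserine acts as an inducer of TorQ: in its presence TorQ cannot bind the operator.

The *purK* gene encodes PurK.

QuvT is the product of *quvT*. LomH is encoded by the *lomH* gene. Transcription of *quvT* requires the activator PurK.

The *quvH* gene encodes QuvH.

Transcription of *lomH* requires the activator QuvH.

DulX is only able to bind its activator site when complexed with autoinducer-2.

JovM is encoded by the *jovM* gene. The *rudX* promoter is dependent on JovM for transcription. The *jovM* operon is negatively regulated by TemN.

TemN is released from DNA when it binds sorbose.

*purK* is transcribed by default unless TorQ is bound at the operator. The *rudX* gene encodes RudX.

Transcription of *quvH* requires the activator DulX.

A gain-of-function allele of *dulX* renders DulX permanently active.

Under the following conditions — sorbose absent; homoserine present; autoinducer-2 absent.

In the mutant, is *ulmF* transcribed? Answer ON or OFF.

ON

Homoserine is present, so TorQ is inactive.
With no repressor bound, *purK* is transcribed.
So PurK is produced and active.
No repressor is bound and PurK is active, so *quvT* is transcribed.
So QuvT is produced and active.
DulX is constitutively active in this strain.
No repressor is bound and DulX is active, so *quvH* is transcribed.
So QuvH is produced and active.
No repressor is bound and QuvH is active, so *lomH* is transcribed.
So LomH is produced and active.
Sorbose is absent, so TemN is active.
With repressor TemN bound, *jovM* is not transcribed.
So JovM is not produced.
Required activator JovM is absent, so *rudX* is not transcribed.
So RudX is not produced.
No repressor is bound and QuvT and LomH are active, so *ulmF* is transcribed.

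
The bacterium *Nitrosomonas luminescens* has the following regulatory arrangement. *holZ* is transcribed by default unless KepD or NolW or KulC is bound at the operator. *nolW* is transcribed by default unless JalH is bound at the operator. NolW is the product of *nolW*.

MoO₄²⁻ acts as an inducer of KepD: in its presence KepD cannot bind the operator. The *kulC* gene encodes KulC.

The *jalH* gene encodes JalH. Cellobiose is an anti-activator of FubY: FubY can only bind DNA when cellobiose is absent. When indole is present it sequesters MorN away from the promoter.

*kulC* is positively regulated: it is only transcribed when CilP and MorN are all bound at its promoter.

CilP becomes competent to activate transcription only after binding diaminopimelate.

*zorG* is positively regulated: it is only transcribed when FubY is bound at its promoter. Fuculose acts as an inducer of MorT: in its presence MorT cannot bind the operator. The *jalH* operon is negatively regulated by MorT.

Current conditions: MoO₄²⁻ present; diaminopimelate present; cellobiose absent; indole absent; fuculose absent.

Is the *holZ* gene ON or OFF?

OFF

MoO₄²⁻ is present, so KepD is inactive.
Fuculose is absent, so MorT is active.
With repressor MorT bound, *jalH* is not transcribed.
So JalH is not produced.
With no repressor bound, *nolW* is transcribed.
So NolW is produced and active.
Diaminopimelate is present, so CilP is active.
Indole is absent, so MorN is active.
No repressor is bound and CilP and MorN are active, so *kulC* is transcribed.
So KulC is produced and active.
With repressor NolW bound, *holZ* is not transcribed.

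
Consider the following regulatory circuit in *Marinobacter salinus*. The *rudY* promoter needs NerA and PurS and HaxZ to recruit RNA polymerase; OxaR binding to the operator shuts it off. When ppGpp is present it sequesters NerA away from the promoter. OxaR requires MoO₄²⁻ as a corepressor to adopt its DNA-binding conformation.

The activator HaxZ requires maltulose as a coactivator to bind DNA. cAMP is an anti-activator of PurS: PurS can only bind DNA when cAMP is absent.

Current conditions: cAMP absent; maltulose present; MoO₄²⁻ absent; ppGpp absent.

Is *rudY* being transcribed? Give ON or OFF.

ppGpp is absent, so NerA is active.
MoO₄²⁻ is absent, so OxaR is inactive.
cAMP is absent, so PurS is active.
Maltulose is present, so HaxZ is active.
No repressor is bound and NerA and PurS and HaxZ are active, so *rudY* is transcribed.

ON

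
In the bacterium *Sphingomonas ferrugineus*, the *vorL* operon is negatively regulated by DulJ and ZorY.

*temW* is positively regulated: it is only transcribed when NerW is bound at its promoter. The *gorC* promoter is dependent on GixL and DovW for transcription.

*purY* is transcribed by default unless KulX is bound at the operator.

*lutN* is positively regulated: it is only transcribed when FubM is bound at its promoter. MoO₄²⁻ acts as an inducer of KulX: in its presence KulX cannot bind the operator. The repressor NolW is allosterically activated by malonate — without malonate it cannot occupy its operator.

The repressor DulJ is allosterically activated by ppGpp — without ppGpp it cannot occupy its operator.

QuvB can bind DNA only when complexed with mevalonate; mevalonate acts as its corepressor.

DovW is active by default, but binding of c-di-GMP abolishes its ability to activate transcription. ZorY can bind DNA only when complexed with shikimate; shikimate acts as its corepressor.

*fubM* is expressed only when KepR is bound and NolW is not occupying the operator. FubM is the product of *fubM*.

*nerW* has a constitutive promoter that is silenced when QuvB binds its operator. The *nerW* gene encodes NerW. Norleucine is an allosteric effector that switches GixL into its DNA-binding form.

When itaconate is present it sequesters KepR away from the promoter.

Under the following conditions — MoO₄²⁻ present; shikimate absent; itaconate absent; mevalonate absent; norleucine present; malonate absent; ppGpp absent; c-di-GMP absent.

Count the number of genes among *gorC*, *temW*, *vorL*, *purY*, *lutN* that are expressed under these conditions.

5

Norleucine is present, so GixL is active.
c-di-GMP is absent, so DovW is active.
No repressor is bound and GixL and DovW are active, so *gorC* is transcribed.
→ *gorC* is ON.
Mevalonate is absent, so QuvB is inactive.
With no repressor bound, *nerW* is transcribed.
So NerW is produced and active.
No repressor is bound and NerW is active, so *temW* is transcribed.
→ *temW* is ON.
ppGpp is absent, so DulJ is inactive.
Shikimate is absent, so ZorY is inactive.
With no repressor bound, *vorL* is transcribed.
→ *vorL* is ON.
MoO₄²⁻ is present, so KulX is inactive.
With no repressor bound, *purY* is transcribed.
→ *purY* is ON.
Malonate is absent, so NolW is inactive.
Itaconate is absent, so KepR is active.
No repressor is bound and KepR is active, so *fubM* is transcribed.
So FubM is produced and active.
No repressor is bound and FubM is active, so *lutN* is transcribed.
→ *lutN* is ON.
5 of the 5 genes are transcribed.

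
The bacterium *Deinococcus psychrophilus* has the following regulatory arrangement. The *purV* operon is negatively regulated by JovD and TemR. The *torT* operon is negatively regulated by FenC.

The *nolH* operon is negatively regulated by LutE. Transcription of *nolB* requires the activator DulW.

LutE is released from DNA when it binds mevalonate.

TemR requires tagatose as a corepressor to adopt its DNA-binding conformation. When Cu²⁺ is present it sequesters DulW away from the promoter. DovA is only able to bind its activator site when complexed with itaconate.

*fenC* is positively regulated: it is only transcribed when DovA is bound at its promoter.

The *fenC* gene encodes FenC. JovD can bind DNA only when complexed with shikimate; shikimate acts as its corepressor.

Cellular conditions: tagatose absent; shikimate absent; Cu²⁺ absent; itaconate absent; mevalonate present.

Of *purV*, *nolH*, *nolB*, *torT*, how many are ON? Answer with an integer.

Shikimate is absent, so JovD is inactive.
Tagatose is absent, so TemR is inactive.
With no repressor bound, *purV* is transcribed.
→ *purV* is ON.
Mevalonate is present, so LutE is inactive.
With no repressor bound, *nolH* is transcribed.
→ *nolH* is ON.
Cu²⁺ is absent, so DulW is active.
No repressor is bound and DulW is active, so *nolB* is transcribed.
→ *nolB* is ON.
Itaconate is absent, so DovA is inactive.
Required activator DovA is absent, so *fenC* is not transcribed.
So FenC is not produced.
With no repressor bound, *torT* is transcribed.
→ *torT* is ON.
4 of the 4 genes are transcribed.

4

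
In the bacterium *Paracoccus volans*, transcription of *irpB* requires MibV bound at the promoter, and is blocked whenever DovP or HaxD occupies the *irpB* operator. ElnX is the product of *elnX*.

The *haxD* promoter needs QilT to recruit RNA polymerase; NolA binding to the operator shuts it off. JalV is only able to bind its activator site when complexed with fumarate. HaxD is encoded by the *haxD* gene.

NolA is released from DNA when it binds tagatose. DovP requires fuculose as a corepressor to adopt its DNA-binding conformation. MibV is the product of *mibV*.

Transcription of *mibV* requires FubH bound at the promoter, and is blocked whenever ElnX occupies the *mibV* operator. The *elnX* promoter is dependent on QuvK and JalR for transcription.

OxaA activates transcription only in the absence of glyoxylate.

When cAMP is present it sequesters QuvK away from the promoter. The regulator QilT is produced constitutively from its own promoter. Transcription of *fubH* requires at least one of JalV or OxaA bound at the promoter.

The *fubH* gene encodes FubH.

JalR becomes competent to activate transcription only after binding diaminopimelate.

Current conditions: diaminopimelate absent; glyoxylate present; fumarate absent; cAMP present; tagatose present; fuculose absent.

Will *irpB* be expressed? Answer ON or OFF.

OFF

Fuculose is absent, so DovP is inactive.
Tagatose is present, so NolA is inactive.
QilT is produced constitutively and is active.
No repressor is bound and QilT is active, so *haxD* is transcribed.
So HaxD is produced and active.
Fumarate is absent, so JalV is inactive.
Glyoxylate is present, so OxaA is inactive.
No activator is available at the *fubH* promoter, so *fubH* is not transcribed.
So FubH is not produced.
cAMP is present, so QuvK is inactive.
Diaminopimelate is absent, so JalR is inactive.
Required activator QuvK is absent, so *elnX* is not transcribed.
So ElnX is not produced.
Required activator FubH is absent, so *mibV* is not transcribed.
So MibV is not produced.
With repressor HaxD bound, *irpB* is not transcribed.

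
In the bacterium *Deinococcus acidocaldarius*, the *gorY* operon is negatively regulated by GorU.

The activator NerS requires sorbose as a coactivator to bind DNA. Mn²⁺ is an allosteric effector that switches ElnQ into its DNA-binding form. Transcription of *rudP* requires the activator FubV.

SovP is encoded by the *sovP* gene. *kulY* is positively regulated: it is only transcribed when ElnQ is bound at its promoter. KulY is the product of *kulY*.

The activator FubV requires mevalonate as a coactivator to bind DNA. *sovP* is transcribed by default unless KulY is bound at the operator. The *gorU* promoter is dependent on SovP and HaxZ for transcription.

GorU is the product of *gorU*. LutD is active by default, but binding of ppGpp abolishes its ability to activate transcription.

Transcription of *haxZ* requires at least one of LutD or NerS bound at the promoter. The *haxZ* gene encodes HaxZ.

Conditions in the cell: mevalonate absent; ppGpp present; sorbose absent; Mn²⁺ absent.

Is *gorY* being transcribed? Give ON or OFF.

Mn²⁺ is absent, so ElnQ is inactive.
Required activator ElnQ is absent, so *kulY* is not transcribed.
So KulY is not produced.
With no repressor bound, *sovP* is transcribed.
So SovP is produced and active.
ppGpp is present, so LutD is inactive.
Sorbose is absent, so NerS is inactive.
No activator is available at the *haxZ* promoter, so *haxZ* is not transcribed.
So HaxZ is not produced.
Required activator HaxZ is absent, so *gorU* is not transcribed.
So GorU is not produced.
With no repressor bound, *gorY* is transcribed.

ON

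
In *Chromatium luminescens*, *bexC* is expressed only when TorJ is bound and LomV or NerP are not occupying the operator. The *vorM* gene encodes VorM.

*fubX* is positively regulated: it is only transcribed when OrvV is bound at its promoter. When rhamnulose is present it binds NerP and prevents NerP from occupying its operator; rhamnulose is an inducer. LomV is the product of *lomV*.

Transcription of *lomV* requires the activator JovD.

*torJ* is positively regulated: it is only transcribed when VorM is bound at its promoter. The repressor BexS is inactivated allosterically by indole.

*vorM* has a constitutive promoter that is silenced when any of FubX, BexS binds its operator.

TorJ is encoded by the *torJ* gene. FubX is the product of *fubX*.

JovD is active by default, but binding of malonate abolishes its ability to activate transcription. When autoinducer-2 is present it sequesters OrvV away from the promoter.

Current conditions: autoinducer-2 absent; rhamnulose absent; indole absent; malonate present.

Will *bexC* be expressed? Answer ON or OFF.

Malonate is present, so JovD is inactive.
Required activator JovD is absent, so *lomV* is not transcribed.
So LomV is not produced.
Rhamnulose is absent, so NerP is active.
Autoinducer-2 is absent, so OrvV is active.
No repressor is bound and OrvV is active, so *fubX* is transcribed.
So FubX is produced and active.
Indole is absent, so BexS is active.
With repressor FubX bound, *vorM* is not transcribed.
So VorM is not produced.
Required activator VorM is absent, so *torJ* is not transcribed.
So TorJ is not produced.
With repressor NerP bound, *bexC* is not transcribed.

OFF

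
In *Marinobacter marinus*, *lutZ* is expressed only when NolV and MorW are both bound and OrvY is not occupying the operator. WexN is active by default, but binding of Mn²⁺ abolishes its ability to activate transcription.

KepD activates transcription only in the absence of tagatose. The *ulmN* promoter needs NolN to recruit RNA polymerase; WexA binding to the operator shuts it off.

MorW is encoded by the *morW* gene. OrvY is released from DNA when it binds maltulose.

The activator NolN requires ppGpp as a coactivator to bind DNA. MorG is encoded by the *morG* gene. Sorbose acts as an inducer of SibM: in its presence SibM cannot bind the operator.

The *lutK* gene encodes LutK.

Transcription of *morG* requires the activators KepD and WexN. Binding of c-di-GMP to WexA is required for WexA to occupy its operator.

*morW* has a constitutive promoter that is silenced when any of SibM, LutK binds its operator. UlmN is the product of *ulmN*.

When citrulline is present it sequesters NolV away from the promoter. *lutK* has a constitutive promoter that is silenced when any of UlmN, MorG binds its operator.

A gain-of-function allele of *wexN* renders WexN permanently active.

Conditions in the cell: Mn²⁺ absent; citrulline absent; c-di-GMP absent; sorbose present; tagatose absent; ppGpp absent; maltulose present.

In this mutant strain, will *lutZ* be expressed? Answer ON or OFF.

ON

Citrulline is absent, so NolV is active.
Maltulose is present, so OrvY is inactive.
Sorbose is present, so SibM is inactive.
c-di-GMP is absent, so WexA is inactive.
ppGpp is absent, so NolN is inactive.
Required activator NolN is absent, so *ulmN* is not transcribed.
So UlmN is not produced.
Tagatose is absent, so KepD is active.
WexN is constitutively active in this strain.
No repressor is bound and KepD and WexN are active, so *morG* is transcribed.
So MorG is produced and active.
With repressor MorG bound, *lutK* is not transcribed.
So LutK is not produced.
With no repressor bound, *morW* is transcribed.
So MorW is produced and active.
No repressor is bound and NolV and MorW are active, so *lutZ* is transcribed.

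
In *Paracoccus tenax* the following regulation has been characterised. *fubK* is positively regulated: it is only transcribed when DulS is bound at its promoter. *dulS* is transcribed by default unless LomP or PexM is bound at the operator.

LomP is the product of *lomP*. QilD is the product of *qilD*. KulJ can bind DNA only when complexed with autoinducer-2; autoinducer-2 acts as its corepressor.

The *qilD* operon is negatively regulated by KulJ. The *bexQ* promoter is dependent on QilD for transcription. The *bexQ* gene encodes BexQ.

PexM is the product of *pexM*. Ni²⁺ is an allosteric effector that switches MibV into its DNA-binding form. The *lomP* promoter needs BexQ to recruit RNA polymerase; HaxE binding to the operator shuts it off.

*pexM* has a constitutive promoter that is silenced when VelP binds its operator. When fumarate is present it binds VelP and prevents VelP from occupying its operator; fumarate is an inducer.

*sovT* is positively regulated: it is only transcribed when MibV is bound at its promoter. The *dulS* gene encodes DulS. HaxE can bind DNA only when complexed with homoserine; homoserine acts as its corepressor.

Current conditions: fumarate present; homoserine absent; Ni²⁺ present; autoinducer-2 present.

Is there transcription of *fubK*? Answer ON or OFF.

Autoinducer-2 is present, so KulJ is active.
With repressor KulJ bound, *qilD* is not transcribed.
So QilD is not produced.
Required activator QilD is absent, so *bexQ* is not transcribed.
So BexQ is not produced.
Homoserine is absent, so HaxE is inactive.
Required activator BexQ is absent, so *lomP* is not transcribed.
So LomP is not produced.
Fumarate is present, so VelP is inactive.
With no repressor bound, *pexM* is transcribed.
So PexM is produced and active.
With repressor PexM bound, *dulS* is not transcribed.
So DulS is not produced.
Required activator DulS is absent, so *fubK* is not transcribed.

OFF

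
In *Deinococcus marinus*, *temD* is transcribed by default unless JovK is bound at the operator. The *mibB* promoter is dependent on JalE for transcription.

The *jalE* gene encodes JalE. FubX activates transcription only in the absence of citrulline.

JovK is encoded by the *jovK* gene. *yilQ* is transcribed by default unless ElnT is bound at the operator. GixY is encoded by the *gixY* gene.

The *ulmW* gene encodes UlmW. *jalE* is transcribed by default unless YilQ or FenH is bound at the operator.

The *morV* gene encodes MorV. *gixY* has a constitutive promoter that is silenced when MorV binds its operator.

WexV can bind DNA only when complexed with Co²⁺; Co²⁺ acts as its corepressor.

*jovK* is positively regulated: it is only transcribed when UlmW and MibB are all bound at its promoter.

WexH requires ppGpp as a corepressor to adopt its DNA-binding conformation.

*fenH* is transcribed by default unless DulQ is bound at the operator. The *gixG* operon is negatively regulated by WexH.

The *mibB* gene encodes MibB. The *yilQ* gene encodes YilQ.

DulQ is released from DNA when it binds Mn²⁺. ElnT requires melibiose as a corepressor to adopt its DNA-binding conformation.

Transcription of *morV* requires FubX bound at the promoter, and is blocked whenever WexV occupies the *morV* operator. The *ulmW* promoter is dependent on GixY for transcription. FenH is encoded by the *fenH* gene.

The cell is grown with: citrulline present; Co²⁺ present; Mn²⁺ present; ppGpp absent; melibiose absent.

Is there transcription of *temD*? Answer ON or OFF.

Citrulline is present, so FubX is inactive.
Co²⁺ is present, so WexV is active.
With repressor WexV bound, *morV* is not transcribed.
So MorV is not produced.
With no repressor bound, *gixY* is transcribed.
So GixY is produced and active.
No repressor is bound and GixY is active, so *ulmW* is transcribed.
So UlmW is produced and active.
Melibiose is absent, so ElnT is inactive.
With no repressor bound, *yilQ* is transcribed.
So YilQ is produced and active.
Mn²⁺ is present, so DulQ is inactive.
With no repressor bound, *fenH* is transcribed.
So FenH is produced and active.
With repressor YilQ bound, *jalE* is not transcribed.
So JalE is not produced.
Required activator JalE is absent, so *mibB* is not transcribed.
So MibB is not produced.
Required activator MibB is absent, so *jovK* is not transcribed.
So JovK is not produced.
With no repressor bound, *temD* is transcribed.

ON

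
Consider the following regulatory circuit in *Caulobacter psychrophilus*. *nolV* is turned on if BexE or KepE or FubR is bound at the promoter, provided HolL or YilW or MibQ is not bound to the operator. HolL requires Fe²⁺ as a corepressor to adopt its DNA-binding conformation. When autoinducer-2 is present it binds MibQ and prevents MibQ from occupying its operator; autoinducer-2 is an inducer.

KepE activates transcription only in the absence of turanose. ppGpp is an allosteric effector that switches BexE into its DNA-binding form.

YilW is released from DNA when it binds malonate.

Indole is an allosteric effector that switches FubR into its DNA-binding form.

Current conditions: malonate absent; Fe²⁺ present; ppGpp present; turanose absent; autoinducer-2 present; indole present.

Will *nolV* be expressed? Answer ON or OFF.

Fe²⁺ is present, so HolL is active.
ppGpp is present, so BexE is active.
Turanose is absent, so KepE is active.
Indole is present, so FubR is active.
Malonate is absent, so YilW is active.
Autoinducer-2 is present, so MibQ is inactive.
With repressor HolL bound, *nolV* is not transcribed.

OFF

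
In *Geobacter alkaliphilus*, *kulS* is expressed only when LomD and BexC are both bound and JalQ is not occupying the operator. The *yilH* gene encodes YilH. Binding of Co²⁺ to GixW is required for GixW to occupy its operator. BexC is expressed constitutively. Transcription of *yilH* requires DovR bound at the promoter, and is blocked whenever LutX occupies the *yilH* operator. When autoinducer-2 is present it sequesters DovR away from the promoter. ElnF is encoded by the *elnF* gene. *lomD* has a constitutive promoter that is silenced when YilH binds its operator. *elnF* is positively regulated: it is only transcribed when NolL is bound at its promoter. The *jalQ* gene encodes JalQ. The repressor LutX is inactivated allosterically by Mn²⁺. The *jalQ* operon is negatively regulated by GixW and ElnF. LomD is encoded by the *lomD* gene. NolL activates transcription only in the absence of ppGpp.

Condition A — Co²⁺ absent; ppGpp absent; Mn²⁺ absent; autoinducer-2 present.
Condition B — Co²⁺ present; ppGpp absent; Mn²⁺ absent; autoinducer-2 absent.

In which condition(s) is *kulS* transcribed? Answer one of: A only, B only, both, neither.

Condition A:
Co²⁺ is absent, so GixW is inactive.
ppGpp is absent, so NolL is active.
No repressor is bound and NolL is active, so *elnF* is transcribed.
So ElnF is produced and active.
With repressor ElnF bound, *jalQ* is not transcribed.
So JalQ is not produced.
Mn²⁺ is absent, so LutX is active.
Autoinducer-2 is present, so DovR is inactive.
With repressor LutX bound, *yilH* is not transcribed.
So YilH is not produced.
With no repressor bound, *lomD* is transcribed.
So LomD is produced and active.
BexC is produced constitutively and is active.
No repressor is bound and LomD and BexC are active, so *kulS* is transcribed.
→ *kulS* is ON in A.
Condition B:
Co²⁺ is present, so GixW is active.
ppGpp is absent, so NolL is active.
No repressor is bound and NolL is active, so *elnF* is transcribed.
So ElnF is produced and active.
With repressor GixW bound, *jalQ* is not transcribed.
So JalQ is not produced.
Mn²⁺ is absent, so LutX is active.
Autoinducer-2 is absent, so DovR is active.
With repressor LutX bound, *yilH* is not transcribed.
So YilH is not produced.
With no repressor bound, *lomD* is transcribed.
So LomD is produced and active.
BexC is produced constitutively and is active.
No repressor is bound and LomD and BexC are active, so *kulS* is transcribed.
→ *kulS* is ON in B.

both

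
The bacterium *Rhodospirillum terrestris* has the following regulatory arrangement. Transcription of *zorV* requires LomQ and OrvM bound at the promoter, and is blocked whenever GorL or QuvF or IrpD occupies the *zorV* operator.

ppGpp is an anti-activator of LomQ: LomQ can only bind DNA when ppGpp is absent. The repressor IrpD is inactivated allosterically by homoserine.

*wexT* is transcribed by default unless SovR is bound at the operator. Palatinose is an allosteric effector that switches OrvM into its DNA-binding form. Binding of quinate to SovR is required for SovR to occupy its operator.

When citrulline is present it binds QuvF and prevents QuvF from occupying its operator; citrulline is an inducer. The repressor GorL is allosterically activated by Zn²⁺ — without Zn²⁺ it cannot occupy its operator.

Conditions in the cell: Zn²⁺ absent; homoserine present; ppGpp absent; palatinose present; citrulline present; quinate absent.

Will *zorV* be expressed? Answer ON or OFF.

ON

Zn²⁺ is absent, so GorL is inactive.
ppGpp is absent, so LomQ is active.
Citrulline is present, so QuvF is inactive.
Homoserine is present, so IrpD is inactive.
Palatinose is present, so OrvM is active.
No repressor is bound and LomQ and OrvM are active, so *zorV* is transcribed.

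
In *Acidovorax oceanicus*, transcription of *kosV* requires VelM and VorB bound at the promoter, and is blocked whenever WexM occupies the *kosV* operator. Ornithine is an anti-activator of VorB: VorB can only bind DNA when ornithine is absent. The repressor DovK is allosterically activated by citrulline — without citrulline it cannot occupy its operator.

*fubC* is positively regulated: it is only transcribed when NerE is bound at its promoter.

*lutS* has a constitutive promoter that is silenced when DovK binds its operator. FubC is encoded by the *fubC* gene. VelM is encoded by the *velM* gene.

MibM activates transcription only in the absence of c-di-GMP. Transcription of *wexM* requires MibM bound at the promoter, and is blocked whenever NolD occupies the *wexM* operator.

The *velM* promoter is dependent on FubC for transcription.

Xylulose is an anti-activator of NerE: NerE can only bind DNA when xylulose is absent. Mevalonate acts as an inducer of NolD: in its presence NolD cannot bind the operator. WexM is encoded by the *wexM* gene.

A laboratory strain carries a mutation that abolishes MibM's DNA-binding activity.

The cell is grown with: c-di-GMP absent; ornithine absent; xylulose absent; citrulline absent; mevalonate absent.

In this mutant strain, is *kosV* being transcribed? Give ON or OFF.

ON

MibM is non-functional in this strain, so it has no effect.
Mevalonate is absent, so NolD is active.
With repressor NolD bound, *wexM* is not transcribed.
So WexM is not produced.
Xylulose is absent, so NerE is active.
No repressor is bound and NerE is active, so *fubC* is transcribed.
So FubC is produced and active.
No repressor is bound and FubC is active, so *velM* is transcribed.
So VelM is produced and active.
Ornithine is absent, so VorB is active.
No repressor is bound and VelM and VorB are active, so *kosV* is transcribed.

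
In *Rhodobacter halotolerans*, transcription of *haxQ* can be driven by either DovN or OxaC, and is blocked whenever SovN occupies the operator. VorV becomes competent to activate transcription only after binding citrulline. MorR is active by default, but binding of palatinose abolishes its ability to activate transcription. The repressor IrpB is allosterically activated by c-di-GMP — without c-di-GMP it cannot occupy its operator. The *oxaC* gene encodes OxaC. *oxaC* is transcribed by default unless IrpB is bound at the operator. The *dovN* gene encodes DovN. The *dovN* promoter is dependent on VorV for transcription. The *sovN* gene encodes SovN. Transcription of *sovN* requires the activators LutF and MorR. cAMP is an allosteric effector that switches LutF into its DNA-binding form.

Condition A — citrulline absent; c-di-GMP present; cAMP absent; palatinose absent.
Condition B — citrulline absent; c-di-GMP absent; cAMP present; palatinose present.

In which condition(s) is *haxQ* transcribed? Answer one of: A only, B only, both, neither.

Condition A:
Citrulline is absent, so VorV is inactive.
Required activator VorV is absent, so *dovN* is not transcribed.
So DovN is not produced.
c-di-GMP is present, so IrpB is active.
With repressor IrpB bound, *oxaC* is not transcribed.
So OxaC is not produced.
cAMP is absent, so LutF is inactive.
Palatinose is absent, so MorR is active.
Required activator LutF is absent, so *sovN* is not transcribed.
So SovN is not produced.
No activator is available at the *haxQ* promoter, so *haxQ* is not transcribed.
→ *haxQ* is OFF in A.
Condition B:
Citrulline is absent, so VorV is inactive.
Required activator VorV is absent, so *dovN* is not transcribed.
So DovN is not produced.
c-di-GMP is absent, so IrpB is inactive.
With no repressor bound, *oxaC* is transcribed.
So OxaC is produced and active.
cAMP is present, so LutF is active.
Palatinose is present, so MorR is inactive.
Required activator MorR is absent, so *sovN* is not transcribed.
So SovN is not produced.
Activator OxaC is present, so *haxQ* is transcribed.
→ *haxQ* is ON in B.

B only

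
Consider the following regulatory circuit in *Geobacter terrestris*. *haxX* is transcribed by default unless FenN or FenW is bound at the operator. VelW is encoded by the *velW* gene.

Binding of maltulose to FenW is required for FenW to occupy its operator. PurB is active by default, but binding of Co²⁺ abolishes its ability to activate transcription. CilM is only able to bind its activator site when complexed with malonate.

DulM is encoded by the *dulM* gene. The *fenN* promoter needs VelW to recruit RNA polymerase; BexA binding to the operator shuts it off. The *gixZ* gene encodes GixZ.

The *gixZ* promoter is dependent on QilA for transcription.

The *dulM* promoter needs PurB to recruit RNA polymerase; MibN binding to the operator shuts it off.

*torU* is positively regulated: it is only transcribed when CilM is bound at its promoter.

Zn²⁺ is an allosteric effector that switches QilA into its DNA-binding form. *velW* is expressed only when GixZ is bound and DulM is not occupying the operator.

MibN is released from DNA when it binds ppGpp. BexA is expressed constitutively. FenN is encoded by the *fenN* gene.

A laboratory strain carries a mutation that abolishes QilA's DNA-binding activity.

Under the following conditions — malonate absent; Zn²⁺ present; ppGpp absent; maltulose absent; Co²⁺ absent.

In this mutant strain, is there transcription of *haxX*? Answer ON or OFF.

ON

QilA is non-functional in this strain, so it has no effect.
Required activator QilA is absent, so *gixZ* is not transcribed.
So GixZ is not produced.
Co²⁺ is absent, so PurB is active.
ppGpp is absent, so MibN is active.
With repressor MibN bound, *dulM* is not transcribed.
So DulM is not produced.
Required activator GixZ is absent, so *velW* is not transcribed.
So VelW is not produced.
BexA is produced constitutively and is active.
With repressor BexA bound, *fenN* is not transcribed.
So FenN is not produced.
Maltulose is absent, so FenW is inactive.
With no repressor bound, *haxX* is transcribed.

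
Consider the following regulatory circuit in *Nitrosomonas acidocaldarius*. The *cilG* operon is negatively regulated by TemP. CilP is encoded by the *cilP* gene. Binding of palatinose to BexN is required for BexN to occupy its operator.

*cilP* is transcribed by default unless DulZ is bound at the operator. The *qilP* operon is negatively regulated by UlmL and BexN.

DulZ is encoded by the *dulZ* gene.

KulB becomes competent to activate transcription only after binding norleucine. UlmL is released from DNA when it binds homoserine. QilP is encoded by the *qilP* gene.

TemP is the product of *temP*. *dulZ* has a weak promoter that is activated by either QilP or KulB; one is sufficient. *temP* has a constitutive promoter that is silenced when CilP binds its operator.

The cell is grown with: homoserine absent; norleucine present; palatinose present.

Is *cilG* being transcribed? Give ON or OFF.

Homoserine is absent, so UlmL is active.
Palatinose is present, so BexN is active.
With repressor UlmL bound, *qilP* is not transcribed.
So QilP is not produced.
Norleucine is present, so KulB is active.
Activator KulB is present, so *dulZ* is transcribed.
So DulZ is produced and active.
With repressor DulZ bound, *cilP* is not transcribed.
So CilP is not produced.
With no repressor bound, *temP* is transcribed.
So TemP is produced and active.
With repressor TemP bound, *cilG* is not transcribed.

OFF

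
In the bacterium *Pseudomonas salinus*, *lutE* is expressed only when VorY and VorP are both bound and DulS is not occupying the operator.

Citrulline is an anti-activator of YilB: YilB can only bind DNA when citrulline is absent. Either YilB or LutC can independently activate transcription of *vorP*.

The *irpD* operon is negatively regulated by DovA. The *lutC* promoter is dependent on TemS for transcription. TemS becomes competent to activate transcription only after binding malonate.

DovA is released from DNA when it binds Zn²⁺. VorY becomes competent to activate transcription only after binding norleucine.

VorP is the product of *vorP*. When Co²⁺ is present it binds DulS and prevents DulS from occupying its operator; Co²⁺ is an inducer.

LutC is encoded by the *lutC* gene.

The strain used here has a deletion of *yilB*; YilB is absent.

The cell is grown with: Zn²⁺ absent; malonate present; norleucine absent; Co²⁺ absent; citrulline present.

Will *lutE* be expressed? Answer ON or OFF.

OFF

Norleucine is absent, so VorY is inactive.
Co²⁺ is absent, so DulS is active.
YilB is non-functional in this strain, so it has no effect.
Malonate is present, so TemS is active.
No repressor is bound and TemS is active, so *lutC* is transcribed.
So LutC is produced and active.
Activator LutC is present, so *vorP* is transcribed.
So VorP is produced and active.
With repressor DulS bound, *lutE* is not transcribed.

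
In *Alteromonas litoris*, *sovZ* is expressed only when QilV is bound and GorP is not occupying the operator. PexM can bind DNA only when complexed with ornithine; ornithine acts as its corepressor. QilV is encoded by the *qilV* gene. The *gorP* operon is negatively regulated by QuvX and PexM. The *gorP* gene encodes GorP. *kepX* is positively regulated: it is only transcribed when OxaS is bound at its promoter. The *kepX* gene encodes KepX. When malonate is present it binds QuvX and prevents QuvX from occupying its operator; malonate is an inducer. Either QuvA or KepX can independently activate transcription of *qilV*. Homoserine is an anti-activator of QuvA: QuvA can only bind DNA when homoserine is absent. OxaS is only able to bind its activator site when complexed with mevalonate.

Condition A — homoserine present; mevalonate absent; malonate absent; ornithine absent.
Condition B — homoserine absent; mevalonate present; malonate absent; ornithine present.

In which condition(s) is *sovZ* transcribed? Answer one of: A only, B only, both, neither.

Condition A:
Homoserine is present, so QuvA is inactive.
Mevalonate is absent, so OxaS is inactive.
Required activator OxaS is absent, so *kepX* is not transcribed.
So KepX is not produced.
No activator is available at the *qilV* promoter, so *qilV* is not transcribed.
So QilV is not produced.
Malonate is absent, so QuvX is active.
Ornithine is absent, so PexM is inactive.
With repressor QuvX bound, *gorP* is not transcribed.
So GorP is not produced.
Required activator QilV is absent, so *sovZ* is not transcribed.
→ *sovZ* is OFF in A.
Condition B:
Homoserine is absent, so QuvA is active.
Mevalonate is present, so OxaS is active.
No repressor is bound and OxaS is active, so *kepX* is transcribed.
So KepX is produced and active.
Activator QuvA is present, so *qilV* is transcribed.
So QilV is produced and active.
Malonate is absent, so QuvX is active.
Ornithine is present, so PexM is active.
With repressor QuvX bound, *gorP* is not transcribed.
So GorP is not produced.
No repressor is bound and QilV is active, so *sovZ* is transcribed.
→ *sovZ* is ON in B.

B only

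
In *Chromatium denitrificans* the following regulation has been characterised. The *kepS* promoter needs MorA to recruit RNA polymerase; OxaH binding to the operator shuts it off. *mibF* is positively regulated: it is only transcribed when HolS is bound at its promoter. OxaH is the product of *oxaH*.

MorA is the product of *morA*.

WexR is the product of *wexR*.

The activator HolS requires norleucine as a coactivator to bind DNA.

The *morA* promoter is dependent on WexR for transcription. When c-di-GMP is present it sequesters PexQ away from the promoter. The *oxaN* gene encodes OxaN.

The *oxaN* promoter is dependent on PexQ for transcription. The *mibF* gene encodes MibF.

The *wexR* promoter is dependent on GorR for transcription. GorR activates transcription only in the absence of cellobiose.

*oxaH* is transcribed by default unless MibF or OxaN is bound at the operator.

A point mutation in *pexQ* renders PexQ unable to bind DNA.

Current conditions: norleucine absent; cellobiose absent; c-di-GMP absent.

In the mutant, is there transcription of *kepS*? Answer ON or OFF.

OFF

Cellobiose is absent, so GorR is active.
No repressor is bound and GorR is active, so *wexR* is transcribed.
So WexR is produced and active.
No repressor is bound and WexR is active, so *morA* is transcribed.
So MorA is produced and active.
Norleucine is absent, so HolS is inactive.
Required activator HolS is absent, so *mibF* is not transcribed.
So MibF is not produced.
PexQ is non-functional in this strain, so it has no effect.
Required activator PexQ is absent, so *oxaN* is not transcribed.
So OxaN is not produced.
With no repressor bound, *oxaH* is transcribed.
So OxaH is produced and active.
With repressor OxaH bound, *kepS* is not transcribed.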